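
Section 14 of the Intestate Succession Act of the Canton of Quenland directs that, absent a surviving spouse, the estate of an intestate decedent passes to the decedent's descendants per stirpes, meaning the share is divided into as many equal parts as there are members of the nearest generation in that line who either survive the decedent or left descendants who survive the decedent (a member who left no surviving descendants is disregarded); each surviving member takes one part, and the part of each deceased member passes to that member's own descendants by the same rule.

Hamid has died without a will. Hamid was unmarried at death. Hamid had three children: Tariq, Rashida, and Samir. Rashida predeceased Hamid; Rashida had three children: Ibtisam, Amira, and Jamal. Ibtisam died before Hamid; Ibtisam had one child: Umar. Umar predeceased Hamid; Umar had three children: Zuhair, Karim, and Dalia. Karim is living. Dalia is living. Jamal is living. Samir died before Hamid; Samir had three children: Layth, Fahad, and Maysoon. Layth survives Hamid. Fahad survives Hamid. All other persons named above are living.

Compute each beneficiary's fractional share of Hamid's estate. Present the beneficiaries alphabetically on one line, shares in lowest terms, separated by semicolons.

Amira 1/9; Dalia 1/27; Fahad 1/9; Jamal 1/9; Karim 1/27; Layth 1/9; Maysoon 1/9; Tariq 1/3; Zuhair 1/27

There is no surviving spouse, so the entire estate passes to Hamid's descendants per stirpes.
The estate is divided into 3 equal shares of 1/3 among Tariq, Rashida, Samir.
Tariq is living and takes 1/3.
Rashida predeceased; the 1/3 allotted to Rashida's branch passes to Rashida's issue by representation.
The 1/3 is divided into 3 equal shares of 1/9 among Ibtisam, Amira, Jamal.
Ibtisam predeceased; the 1/9 allotted to Ibtisam's branch passes to Ibtisam's issue by representation.
Umar's line is the sole branch at this level, so the full 1/9 passes to Umar's issue by representation.
The 1/9 is divided into 3 equal shares of 1/27 among Zuhair, Karim, Dalia.
Zuhair is living and takes 1/27.
Karim is living and takes 1/27.
Dalia is living and takes 1/27.
Amira is living and takes 1/9.
Jamal is living and takes 1/9.
Samir predeceased; the 1/3 allotted to Samir's branch passes to Samir's issue by representation.
The 1/3 is divided into 3 equal shares of 1/9 among Layth, Fahad, Maysoon.
Layth is living and takes 1/9.
Fahad is living and takes 1/9.
Maysoon is living and takes 1/9.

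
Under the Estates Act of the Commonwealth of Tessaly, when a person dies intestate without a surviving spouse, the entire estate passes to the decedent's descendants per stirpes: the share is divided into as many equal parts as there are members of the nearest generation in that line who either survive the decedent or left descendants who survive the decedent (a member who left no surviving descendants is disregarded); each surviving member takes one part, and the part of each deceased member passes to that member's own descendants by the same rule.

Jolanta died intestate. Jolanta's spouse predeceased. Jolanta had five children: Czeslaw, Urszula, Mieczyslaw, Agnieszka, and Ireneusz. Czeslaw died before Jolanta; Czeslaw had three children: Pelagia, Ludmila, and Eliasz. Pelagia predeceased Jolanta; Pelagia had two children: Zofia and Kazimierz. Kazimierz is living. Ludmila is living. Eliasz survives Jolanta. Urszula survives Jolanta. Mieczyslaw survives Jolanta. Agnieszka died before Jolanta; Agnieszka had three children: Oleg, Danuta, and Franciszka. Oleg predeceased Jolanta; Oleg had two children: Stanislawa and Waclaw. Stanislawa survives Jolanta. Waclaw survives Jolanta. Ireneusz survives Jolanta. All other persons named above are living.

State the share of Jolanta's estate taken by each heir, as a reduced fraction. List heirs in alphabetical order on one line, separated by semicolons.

There is no surviving spouse, so the entire estate passes to Jolanta's descendants per stirpes.
The estate is divided into 5 equal shares of 1/5 among Czeslaw, Urszula, Mieczyslaw, Agnieszka, Ireneusz.
Czeslaw predeceased; the 1/5 allotted to Czeslaw's branch passes to Czeslaw's issue by representation.
The 1/5 is divided into 3 equal shares of 1/15 among Pelagia, Ludmila, Eliasz.
Pelagia predeceased; the 1/15 allotted to Pelagia's branch passes to Pelagia's issue by representation.
The 1/15 is divided into 2 equal shares of 1/30 among Zofia, Kazimierz.
Zofia is living and takes 1/30.
Kazimierz is living and takes 1/30.
Ludmila is living and takes 1/15.
Eliasz is living and takes 1/15.
Urszula is living and takes 1/5.
Mieczyslaw is living and takes 1/5.
Agnieszka predeceased; the 1/5 allotted to Agnieszka's branch passes to Agnieszka's issue by representation.
The 1/5 is divided into 3 equal shares of 1/15 among Oleg, Danuta, Franciszka.
Oleg predeceased; the 1/15 allotted to Oleg's branch passes to Oleg's issue by representation.
The 1/15 is divided into 2 equal shares of 1/30 among Stanislawa, Waclaw.
Stanislawa is living and takes 1/30.
Waclaw is living and takes 1/30.
Danuta is living and takes 1/15.
Franciszka is living and takes 1/15.
Ireneusz is living and takes 1/5.

Danuta 1/15; Eliasz 1/15; Franciszka 1/15; Ireneusz 1/5; Kazimierz 1/30; Ludmila 1/15; Mieczyslaw 1/5; Stanislawa 1/30; Urszula 1/5; Waclaw 1/30; Zofia 1/30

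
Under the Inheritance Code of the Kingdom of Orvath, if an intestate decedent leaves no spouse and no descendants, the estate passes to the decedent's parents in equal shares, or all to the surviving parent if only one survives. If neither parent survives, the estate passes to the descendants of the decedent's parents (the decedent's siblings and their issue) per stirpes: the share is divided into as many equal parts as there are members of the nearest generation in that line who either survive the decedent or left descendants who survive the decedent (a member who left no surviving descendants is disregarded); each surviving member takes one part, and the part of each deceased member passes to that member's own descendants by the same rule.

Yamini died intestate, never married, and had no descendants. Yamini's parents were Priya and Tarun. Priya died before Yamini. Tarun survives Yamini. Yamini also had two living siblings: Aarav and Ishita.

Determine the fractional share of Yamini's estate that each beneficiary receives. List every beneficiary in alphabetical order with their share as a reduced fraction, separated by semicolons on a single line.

Tarun 1

Only one parent, Tarun, survives, so Tarun takes the entire estate. The siblings take nothing because a surviving parent has priority.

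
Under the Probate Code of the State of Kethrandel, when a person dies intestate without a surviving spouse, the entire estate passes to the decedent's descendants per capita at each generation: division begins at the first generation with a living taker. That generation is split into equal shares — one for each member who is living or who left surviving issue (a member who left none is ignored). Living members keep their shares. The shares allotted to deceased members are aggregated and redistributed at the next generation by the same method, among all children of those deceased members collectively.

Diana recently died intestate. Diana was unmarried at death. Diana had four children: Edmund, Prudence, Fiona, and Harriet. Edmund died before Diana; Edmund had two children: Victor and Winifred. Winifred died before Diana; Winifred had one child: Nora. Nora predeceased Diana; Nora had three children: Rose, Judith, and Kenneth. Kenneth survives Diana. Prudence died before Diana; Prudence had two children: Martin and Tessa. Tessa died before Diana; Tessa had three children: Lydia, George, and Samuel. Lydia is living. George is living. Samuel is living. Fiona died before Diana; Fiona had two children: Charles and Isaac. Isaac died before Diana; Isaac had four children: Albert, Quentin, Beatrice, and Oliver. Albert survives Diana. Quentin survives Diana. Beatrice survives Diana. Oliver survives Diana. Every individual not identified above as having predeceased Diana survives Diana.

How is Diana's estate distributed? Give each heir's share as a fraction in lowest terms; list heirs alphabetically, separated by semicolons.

Albert 3/64; Beatrice 3/64; Charles 1/8; George 3/64; Harriet 1/4; Judith 1/64; Kenneth 1/64; Lydia 3/64; Martin 1/8; Oliver 3/64; Quentin 3/64; Rose 1/64; Samuel 3/64; Victor 1/8

There is no surviving spouse, so the entire estate passes to Diana's descendants per capita at each generation.
At generation 1 (Edmund, Prudence, Fiona, Harriet) there are 4 shares of (1)/4 = 1/4 each.
Living: Harriet — each takes 1/4.
Deceased: Edmund, Prudence, and Fiona. Their combined 3/4 is pooled and carried to generation 2.
At generation 2 (Victor, Winifred, Martin, Tessa, Charles, Isaac) there are 6 shares of (3/4)/6 = 1/8 each.
Living: Victor, Martin, and Charles — each takes 1/8.
Deceased: Winifred, Tessa, and Isaac. Their combined 3/8 is pooled and carried to generation 3.
At generation 3 (Nora, Lydia, George, Samuel, Albert, Quentin, Beatrice, Oliver) there are 8 shares of (3/8)/8 = 3/64 each.
Living: Lydia, George, Samuel, Albert, Quentin, Beatrice, and Oliver — each takes 3/64.
Deceased: Nora. That 3/64 share is carried to generation 4.
At generation 4 (Rose, Judith, Kenneth) there are 3 shares of (3/64)/3 = 1/64 each.
Living: Rose, Judith, and Kenneth — each takes 1/64.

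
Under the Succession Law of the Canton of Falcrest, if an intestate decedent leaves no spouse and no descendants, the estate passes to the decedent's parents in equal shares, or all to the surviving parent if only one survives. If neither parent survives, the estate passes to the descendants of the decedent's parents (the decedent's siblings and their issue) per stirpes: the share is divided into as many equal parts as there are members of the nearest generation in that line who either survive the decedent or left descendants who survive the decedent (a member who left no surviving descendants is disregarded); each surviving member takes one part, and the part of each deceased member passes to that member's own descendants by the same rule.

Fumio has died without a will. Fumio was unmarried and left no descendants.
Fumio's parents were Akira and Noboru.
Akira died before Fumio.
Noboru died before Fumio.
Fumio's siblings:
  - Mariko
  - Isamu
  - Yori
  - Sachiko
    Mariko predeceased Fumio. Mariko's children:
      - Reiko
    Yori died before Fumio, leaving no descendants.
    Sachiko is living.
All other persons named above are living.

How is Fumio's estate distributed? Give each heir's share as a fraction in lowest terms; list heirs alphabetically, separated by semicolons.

Isamu 1/3; Reiko 1/3; Sachiko 1/3

Neither parent survives and there are no descendants, so the estate passes to Fumio's siblings and their issue per stirpes.
Yori left no surviving issue, so that branch lapses and is disregarded.
The estate is divided into 3 equal shares of 1/3 among Mariko, Isamu, Sachiko.
Mariko predeceased; the 1/3 allotted to Mariko's branch passes to Mariko's issue by representation.
Reiko is the sole taker at this level and receives the full 1/3.
Isamu is living and takes 1/3.
Sachiko is living and takes 1/3.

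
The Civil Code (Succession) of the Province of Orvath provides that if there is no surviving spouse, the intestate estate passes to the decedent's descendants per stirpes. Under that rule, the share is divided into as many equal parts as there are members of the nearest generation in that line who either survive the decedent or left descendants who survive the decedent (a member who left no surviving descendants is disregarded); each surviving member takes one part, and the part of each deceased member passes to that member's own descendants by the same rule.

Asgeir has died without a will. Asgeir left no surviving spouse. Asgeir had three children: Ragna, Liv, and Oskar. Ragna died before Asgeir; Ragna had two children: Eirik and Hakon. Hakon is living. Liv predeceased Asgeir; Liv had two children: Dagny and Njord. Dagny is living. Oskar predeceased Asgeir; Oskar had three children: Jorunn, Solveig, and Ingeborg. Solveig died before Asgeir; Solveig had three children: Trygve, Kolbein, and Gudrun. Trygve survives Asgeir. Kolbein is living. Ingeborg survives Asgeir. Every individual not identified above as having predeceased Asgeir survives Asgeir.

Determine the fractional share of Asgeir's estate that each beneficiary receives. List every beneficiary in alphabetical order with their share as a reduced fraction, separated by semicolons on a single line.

There is no surviving spouse, so the entire estate passes to Asgeir's descendants per stirpes.
The estate is divided into 3 equal shares of 1/3 among Ragna, Liv, Oskar.
Ragna predeceased; the 1/3 allotted to Ragna's branch passes to Ragna's issue by representation.
The 1/3 is divided into 2 equal shares of 1/6 among Eirik, Hakon.
Eirik is living and takes 1/6.
Hakon is living and takes 1/6.
Liv predeceased; the 1/3 allotted to Liv's branch passes to Liv's issue by representation.
The 1/3 is divided into 2 equal shares of 1/6 among Dagny, Njord.
Dagny is living and takes 1/6.
Njord is living and takes 1/6.
Oskar predeceased; the 1/3 allotted to Oskar's branch passes to Oskar's issue by representation.
The 1/3 is divided into 3 equal shares of 1/9 among Jorunn, Solveig, Ingeborg.
Jorunn is living and takes 1/9.
Solveig predeceased; the 1/9 allotted to Solveig's branch passes to Solveig's issue by representation.
The 1/9 is divided into 3 equal shares of 1/27 among Trygve, Kolbein, Gudrun.
Trygve is living and takes 1/27.
Kolbein is living and takes 1/27.
Gudrun is living and takes 1/27.
Ingeborg is living and takes 1/9.

Dagny 1/6; Eirik 1/6; Gudrun 1/27; Hakon 1/6; Ingeborg 1/9; Jorunn 1/9; Kolbein 1/27; Njord 1/6; Trygve 1/27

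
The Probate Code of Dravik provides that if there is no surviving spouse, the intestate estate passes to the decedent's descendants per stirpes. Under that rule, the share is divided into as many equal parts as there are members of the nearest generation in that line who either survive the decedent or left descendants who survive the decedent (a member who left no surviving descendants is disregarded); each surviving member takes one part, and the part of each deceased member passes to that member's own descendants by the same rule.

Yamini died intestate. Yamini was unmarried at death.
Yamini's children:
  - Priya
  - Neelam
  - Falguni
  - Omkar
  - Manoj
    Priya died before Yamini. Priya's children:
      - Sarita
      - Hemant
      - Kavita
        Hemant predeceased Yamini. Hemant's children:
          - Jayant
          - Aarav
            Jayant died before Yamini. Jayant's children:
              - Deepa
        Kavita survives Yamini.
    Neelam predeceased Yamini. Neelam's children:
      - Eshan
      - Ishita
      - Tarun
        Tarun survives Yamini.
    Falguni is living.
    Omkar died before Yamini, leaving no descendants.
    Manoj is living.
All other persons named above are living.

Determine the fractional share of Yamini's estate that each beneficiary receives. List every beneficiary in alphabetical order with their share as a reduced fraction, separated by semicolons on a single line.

Aarav 1/24; Deepa 1/24; Eshan 1/12; Falguni 1/4; Ishita 1/12; Kavita 1/12; Manoj 1/4; Sarita 1/12; Tarun 1/12

There is no surviving spouse, so the entire estate passes to Yamini's descendants per stirpes.
Omkar left no surviving issue, so that branch lapses and is disregarded.
The estate is divided into 4 equal shares of 1/4 among Priya, Neelam, Falguni, Manoj.
Priya predeceased; the 1/4 allotted to Priya's branch passes to Priya's issue by representation.
The 1/4 is divided into 3 equal shares of 1/12 among Sarita, Hemant, Kavita.
Sarita is living and takes 1/12.
Hemant predeceased; the 1/12 allotted to Hemant's branch passes to Hemant's issue by representation.
The 1/12 is divided into 2 equal shares of 1/24 among Jayant, Aarav.
Jayant predeceased; the 1/24 allotted to Jayant's branch passes to Jayant's issue by representation.
Deepa is the sole taker at this level and receives the full 1/24.
Aarav is living and takes 1/24.
Kavita is living and takes 1/12.
Neelam predeceased; the 1/4 allotted to Neelam's branch passes to Neelam's issue by representation.
The 1/4 is divided into 3 equal shares of 1/12 among Eshan, Ishita, Tarun.
Eshan is living and takes 1/12.
Ishita is living and takes 1/12.
Tarun is living and takes 1/12.
Falguni is living and takes 1/4.
Manoj is living and takes 1/4.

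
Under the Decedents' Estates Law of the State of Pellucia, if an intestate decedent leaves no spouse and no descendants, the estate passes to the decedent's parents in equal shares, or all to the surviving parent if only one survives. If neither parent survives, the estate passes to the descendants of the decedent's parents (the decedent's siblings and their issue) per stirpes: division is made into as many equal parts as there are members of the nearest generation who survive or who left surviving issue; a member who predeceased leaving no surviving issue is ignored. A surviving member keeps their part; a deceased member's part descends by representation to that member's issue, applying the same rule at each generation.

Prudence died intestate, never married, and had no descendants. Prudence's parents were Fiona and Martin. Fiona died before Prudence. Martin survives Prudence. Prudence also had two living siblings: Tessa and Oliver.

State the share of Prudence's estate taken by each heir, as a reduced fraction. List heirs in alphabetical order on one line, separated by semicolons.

Only one parent, Martin, survives, so Martin takes the entire estate. The siblings take nothing because a surviving parent has priority.

Martin 1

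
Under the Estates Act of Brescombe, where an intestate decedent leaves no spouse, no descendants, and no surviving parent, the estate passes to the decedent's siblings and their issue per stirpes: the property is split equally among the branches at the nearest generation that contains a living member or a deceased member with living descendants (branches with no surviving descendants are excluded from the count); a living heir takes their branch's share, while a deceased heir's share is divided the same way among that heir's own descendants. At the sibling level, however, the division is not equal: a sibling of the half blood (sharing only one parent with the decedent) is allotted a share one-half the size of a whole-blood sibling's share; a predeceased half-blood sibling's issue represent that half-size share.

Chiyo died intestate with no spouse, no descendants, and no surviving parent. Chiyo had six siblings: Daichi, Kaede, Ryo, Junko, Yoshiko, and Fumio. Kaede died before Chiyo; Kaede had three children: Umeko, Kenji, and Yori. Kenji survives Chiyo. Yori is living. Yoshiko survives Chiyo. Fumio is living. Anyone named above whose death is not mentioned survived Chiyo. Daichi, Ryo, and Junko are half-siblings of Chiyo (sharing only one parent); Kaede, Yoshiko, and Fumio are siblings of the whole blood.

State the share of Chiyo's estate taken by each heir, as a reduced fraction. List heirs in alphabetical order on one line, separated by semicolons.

Daichi 1/9; Fumio 2/9; Junko 1/9; Kenji 2/27; Ryo 1/9; Umeko 2/27; Yori 2/27; Yoshiko 2/9

No spouse, descendants, or parent survives, so the estate passes to Chiyo's siblings per stirpes.
Half-blood siblings count for one-half the weight of whole-blood siblings at the initial division.
Dividing 1 in proportion to weights (total weight 9/2): Daichi (weight 1/2) → 1/9; Kaede (weight 1) → 2/9; Ryo (weight 1/2) → 1/9; Junko (weight 1/2) → 1/9; Yoshiko (weight 1) → 2/9; Fumio (weight 1) → 2/9.
Daichi is living and takes 1/9.
Kaede predeceased; the 2/9 allotted to Kaede's branch passes to Kaede's issue by representation.
The 2/9 is divided into 3 equal shares of 2/27 among Umeko, Kenji, Yori.
Umeko is living and takes 2/27.
Kenji is living and takes 2/27.
Yori is living and takes 2/27.
Ryo is living and takes 1/9.
Junko is living and takes 1/9.
Yoshiko is living and takes 2/9.
Fumio is living and takes 2/9.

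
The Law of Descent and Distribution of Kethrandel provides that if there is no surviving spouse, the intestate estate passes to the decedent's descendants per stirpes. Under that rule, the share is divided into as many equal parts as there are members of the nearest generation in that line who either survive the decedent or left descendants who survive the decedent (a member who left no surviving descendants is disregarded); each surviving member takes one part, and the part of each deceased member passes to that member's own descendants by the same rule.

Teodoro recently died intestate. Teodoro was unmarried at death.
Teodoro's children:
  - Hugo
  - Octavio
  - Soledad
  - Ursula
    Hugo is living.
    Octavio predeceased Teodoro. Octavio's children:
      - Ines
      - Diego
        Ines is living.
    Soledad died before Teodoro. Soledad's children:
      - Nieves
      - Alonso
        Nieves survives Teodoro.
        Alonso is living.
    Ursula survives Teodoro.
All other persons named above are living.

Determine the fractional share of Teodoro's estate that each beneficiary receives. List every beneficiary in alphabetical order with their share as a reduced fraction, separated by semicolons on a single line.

Alonso 1/8; Diego 1/8; Hugo 1/4; Ines 1/8; Nieves 1/8; Ursula 1/4

There is no surviving spouse, so the entire estate passes to Teodoro's descendants per stirpes.
The estate is divided into 4 equal shares of 1/4 among Hugo, Octavio, Soledad, Ursula.
Hugo is living and takes 1/4.
Octavio predeceased; the 1/4 allotted to Octavio's branch passes to Octavio's issue by representation.
The 1/4 is divided into 2 equal shares of 1/8 among Ines, Diego.
Ines is living and takes 1/8.
Diego is living and takes 1/8.
Soledad predeceased; the 1/4 allotted to Soledad's branch passes to Soledad's issue by representation.
The 1/4 is divided into 2 equal shares of 1/8 among Nieves, Alonso.
Nieves is living and takes 1/8.
Alonso is living and takes 1/8.
Ursula is living and takes 1/4.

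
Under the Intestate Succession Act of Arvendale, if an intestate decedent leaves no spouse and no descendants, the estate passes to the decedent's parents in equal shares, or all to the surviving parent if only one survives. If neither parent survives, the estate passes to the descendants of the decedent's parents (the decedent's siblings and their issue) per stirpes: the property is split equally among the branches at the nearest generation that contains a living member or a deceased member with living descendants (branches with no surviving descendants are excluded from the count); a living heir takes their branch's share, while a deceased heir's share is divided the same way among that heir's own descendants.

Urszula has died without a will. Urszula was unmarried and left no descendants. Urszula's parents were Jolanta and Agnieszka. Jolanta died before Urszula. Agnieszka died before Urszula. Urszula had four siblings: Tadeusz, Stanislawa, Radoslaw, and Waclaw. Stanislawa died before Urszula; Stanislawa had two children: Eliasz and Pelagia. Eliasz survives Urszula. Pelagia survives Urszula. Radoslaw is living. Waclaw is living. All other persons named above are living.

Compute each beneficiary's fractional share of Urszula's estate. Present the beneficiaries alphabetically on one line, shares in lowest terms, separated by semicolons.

Neither parent survives and there are no descendants, so the estate passes to Urszula's siblings and their issue per stirpes.
The estate is divided into 4 equal shares of 1/4 among Tadeusz, Stanislawa, Radoslaw, Waclaw.
Tadeusz is living and takes 1/4.
Stanislawa predeceased; the 1/4 allotted to Stanislawa's branch passes to Stanislawa's issue by representation.
The 1/4 is divided into 2 equal shares of 1/8 among Eliasz, Pelagia.
Eliasz is living and takes 1/8.
Pelagia is living and takes 1/8.
Radoslaw is living and takes 1/4.
Waclaw is living and takes 1/4.

Eliasz 1/8; Pelagia 1/8; Radoslaw 1/4; Tadeusz 1/4; Waclaw 1/4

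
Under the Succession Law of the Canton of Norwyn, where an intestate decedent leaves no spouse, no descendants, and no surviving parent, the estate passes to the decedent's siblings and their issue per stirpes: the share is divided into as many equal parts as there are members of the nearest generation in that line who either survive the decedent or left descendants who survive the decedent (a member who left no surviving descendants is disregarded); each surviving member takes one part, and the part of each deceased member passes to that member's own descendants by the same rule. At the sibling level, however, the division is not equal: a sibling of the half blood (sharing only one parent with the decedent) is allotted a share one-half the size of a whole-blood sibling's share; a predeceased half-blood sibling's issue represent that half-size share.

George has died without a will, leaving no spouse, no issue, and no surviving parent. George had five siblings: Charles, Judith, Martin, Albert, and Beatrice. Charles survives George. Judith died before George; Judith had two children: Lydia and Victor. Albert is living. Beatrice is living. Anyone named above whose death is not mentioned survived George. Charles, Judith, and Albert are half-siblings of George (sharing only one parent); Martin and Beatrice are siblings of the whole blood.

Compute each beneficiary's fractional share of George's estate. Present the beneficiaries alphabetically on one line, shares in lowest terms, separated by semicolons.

Albert 1/7; Beatrice 2/7; Charles 1/7; Lydia 1/14; Martin 2/7; Victor 1/14

No spouse, descendants, or parent survives, so the estate passes to George's siblings per stirpes.
Half-blood siblings count for one-half the weight of whole-blood siblings at the initial division.
Dividing 1 in proportion to weights (total weight 7/2): Charles (weight 1/2) → 1/7; Judith (weight 1/2) → 1/7; Martin (weight 1) → 2/7; Albert (weight 1/2) → 1/7; Beatrice (weight 1) → 2/7.
Charles is living and takes 1/7.
Judith predeceased; the 1/7 allotted to Judith's branch passes to Judith's issue by representation.
The 1/7 is divided into 2 equal shares of 1/14 among Lydia, Victor.
Lydia is living and takes 1/14.
Victor is living and takes 1/14.
Martin is living and takes 2/7.
Albert is living and takes 1/7.
Beatrice is living and takes 2/7.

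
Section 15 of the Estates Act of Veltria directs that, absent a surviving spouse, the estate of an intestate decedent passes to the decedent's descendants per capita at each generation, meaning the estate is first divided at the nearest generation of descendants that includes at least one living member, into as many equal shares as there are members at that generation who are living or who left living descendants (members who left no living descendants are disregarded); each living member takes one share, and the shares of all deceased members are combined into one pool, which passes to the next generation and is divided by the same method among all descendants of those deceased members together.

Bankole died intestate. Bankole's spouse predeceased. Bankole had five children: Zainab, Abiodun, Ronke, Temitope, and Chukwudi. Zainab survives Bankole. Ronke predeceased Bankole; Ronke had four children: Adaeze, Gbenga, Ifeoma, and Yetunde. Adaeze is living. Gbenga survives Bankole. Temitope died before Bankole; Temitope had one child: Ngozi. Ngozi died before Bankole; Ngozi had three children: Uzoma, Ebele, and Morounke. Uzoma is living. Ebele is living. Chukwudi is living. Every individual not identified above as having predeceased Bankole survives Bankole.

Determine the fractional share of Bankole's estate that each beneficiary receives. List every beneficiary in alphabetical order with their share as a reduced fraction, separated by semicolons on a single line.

There is no surviving spouse, so the entire estate passes to Bankole's descendants per capita at each generation.
At generation 1 (Zainab, Abiodun, Ronke, Temitope, Chukwudi) there are 5 shares of (1)/5 = 1/5 each.
Living: Zainab, Abiodun, and Chukwudi — each takes 1/5.
Deceased: Ronke and Temitope. Their combined 2/5 is pooled and carried to generation 2.
At generation 2 (Adaeze, Gbenga, Ifeoma, Yetunde, Ngozi) there are 5 shares of (2/5)/5 = 2/25 each.
Living: Adaeze, Gbenga, Ifeoma, and Yetunde — each takes 2/25.
Deceased: Ngozi. That 2/25 share is carried to generation 3.
At generation 3 (Uzoma, Ebele, Morounke) there are 3 shares of (2/25)/3 = 2/75 each.
Living: Uzoma, Ebele, and Morounke — each takes 2/75.

Abiodun 1/5; Adaeze 2/25; Chukwudi 1/5; Ebele 2/75; Gbenga 2/25; Ifeoma 2/25; Morounke 2/75; Uzoma 2/75; Yetunde 2/25; Zainab 1/5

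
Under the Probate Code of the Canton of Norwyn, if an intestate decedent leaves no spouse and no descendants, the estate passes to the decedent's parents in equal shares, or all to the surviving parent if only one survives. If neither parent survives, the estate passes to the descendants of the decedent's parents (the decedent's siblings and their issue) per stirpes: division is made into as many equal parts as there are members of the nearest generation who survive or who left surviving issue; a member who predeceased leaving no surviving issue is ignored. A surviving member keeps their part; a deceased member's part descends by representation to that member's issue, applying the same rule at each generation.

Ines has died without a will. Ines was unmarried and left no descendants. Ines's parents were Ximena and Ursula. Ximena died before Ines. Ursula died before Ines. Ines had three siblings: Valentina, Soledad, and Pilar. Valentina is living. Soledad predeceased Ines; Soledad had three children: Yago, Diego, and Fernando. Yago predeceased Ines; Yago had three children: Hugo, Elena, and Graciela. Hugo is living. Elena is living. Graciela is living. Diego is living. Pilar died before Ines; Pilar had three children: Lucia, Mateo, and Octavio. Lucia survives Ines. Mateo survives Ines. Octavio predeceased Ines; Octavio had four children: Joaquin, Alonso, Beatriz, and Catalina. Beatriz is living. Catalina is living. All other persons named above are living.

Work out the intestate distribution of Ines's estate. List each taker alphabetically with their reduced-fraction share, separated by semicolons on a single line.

Neither parent survives and there are no descendants, so the estate passes to Ines's siblings and their issue per stirpes.
The estate is divided into 3 equal shares of 1/3 among Valentina, Soledad, Pilar.
Valentina is living and takes 1/3.
Soledad predeceased; the 1/3 allotted to Soledad's branch passes to Soledad's issue by representation.
The 1/3 is divided into 3 equal shares of 1/9 among Yago, Diego, Fernando.
Yago predeceased; the 1/9 allotted to Yago's branch passes to Yago's issue by representation.
The 1/9 is divided into 3 equal shares of 1/27 among Hugo, Elena, Graciela.
Hugo is living and takes 1/27.
Elena is living and takes 1/27.
Graciela is living and takes 1/27.
Diego is living and takes 1/9.
Fernando is living and takes 1/9.
Pilar predeceased; the 1/3 allotted to Pilar's branch passes to Pilar's issue by representation.
The 1/3 is divided into 3 equal shares of 1/9 among Lucia, Mateo, Octavio.
Lucia is living and takes 1/9.
Mateo is living and takes 1/9.
Octavio predeceased; the 1/9 allotted to Octavio's branch passes to Octavio's issue by representation.
The 1/9 is divided into 4 equal shares of 1/36 among Joaquin, Alonso, Beatriz, Catalina.
Joaquin is living and takes 1/36.
Alonso is living and takes 1/36.
Beatriz is living and takes 1/36.
Catalina is living and takes 1/36.

Alonso 1/36; Beatriz 1/36; Catalina 1/36; Diego 1/9; Elena 1/27; Fernando 1/9; Graciela 1/27; Hugo 1/27; Joaquin 1/36; Lucia 1/9; Mateo 1/9; Valentina 1/3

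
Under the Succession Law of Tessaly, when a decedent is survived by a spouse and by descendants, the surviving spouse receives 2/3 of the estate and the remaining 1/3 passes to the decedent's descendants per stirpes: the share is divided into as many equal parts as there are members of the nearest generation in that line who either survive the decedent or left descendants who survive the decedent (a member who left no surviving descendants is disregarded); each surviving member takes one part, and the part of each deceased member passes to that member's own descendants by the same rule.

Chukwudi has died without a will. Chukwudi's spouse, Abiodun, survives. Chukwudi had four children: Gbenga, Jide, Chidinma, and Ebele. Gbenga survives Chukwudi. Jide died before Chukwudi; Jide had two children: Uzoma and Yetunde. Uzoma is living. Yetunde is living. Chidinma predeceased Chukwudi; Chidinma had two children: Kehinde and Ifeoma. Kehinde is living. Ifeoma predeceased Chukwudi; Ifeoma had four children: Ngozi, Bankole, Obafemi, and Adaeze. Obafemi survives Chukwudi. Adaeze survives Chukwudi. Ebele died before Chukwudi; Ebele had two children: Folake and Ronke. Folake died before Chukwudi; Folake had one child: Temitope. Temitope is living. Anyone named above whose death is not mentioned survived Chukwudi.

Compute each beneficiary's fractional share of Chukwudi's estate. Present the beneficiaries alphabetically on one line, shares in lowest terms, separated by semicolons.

Abiodun, as surviving spouse, takes 2/3.
The remaining 1/3 passes to Chukwudi's descendants per stirpes.
The 1/3 is divided into 4 equal shares of 1/12 among Gbenga, Jide, Chidinma, Ebele.
Gbenga is living and takes 1/12.
Jide predeceased; the 1/12 allotted to Jide's branch passes to Jide's issue by representation.
The 1/12 is divided into 2 equal shares of 1/24 among Uzoma, Yetunde.
Uzoma is living and takes 1/24.
Yetunde is living and takes 1/24.
Chidinma predeceased; the 1/12 allotted to Chidinma's branch passes to Chidinma's issue by representation.
The 1/12 is divided into 2 equal shares of 1/24 among Kehinde, Ifeoma.
Kehinde is living and takes 1/24.
Ifeoma predeceased; the 1/24 allotted to Ifeoma's branch passes to Ifeoma's issue by representation.
The 1/24 is divided into 4 equal shares of 1/96 among Ngozi, Bankole, Obafemi, Adaeze.
Ngozi is living and takes 1/96.
Bankole is living and takes 1/96.
Obafemi is living and takes 1/96.
Adaeze is living and takes 1/96.
Ebele predeceased; the 1/12 allotted to Ebele's branch passes to Ebele's issue by representation.
The 1/12 is divided into 2 equal shares of 1/24 among Folake, Ronke.
Folake predeceased; the 1/24 allotted to Folake's branch passes to Folake's issue by representation.
Temitope is the sole taker at this level and receives the full 1/24.
Ronke is living and takes 1/24.

Abiodun 2/3; Adaeze 1/96; Bankole 1/96; Gbenga 1/12; Kehinde 1/24; Ngozi 1/96; Obafemi 1/96; Ronke 1/24; Temitope 1/24; Uzoma 1/24; Yetunde 1/24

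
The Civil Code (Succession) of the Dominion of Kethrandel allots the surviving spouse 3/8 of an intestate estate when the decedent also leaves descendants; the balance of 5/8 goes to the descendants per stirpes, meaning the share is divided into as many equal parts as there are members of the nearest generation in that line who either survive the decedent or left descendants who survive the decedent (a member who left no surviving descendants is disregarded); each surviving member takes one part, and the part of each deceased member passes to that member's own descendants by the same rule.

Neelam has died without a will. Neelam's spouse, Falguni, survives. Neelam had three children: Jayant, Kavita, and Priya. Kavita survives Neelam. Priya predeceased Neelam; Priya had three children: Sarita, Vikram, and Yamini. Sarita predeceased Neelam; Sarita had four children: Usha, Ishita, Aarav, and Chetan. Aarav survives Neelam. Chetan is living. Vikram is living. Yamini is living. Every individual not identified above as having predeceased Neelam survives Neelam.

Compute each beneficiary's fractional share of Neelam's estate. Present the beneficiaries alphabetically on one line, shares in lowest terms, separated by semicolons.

Aarav 5/288; Chetan 5/288; Falguni 3/8; Ishita 5/288; Jayant 5/24; Kavita 5/24; Usha 5/288; Vikram 5/72; Yamini 5/72

Falguni, as surviving spouse, takes 3/8.
The remaining 5/8 passes to Neelam's descendants per stirpes.
The 5/8 is divided into 3 equal shares of 5/24 among Jayant, Kavita, Priya.
Jayant is living and takes 5/24.
Kavita is living and takes 5/24.
Priya predeceased; the 5/24 allotted to Priya's branch passes to Priya's issue by representation.
The 5/24 is divided into 3 equal shares of 5/72 among Sarita, Vikram, Yamini.
Sarita predeceased; the 5/72 allotted to Sarita's branch passes to Sarita's issue by representation.
The 5/72 is divided into 4 equal shares of 5/288 among Usha, Ishita, Aarav, Chetan.
Usha is living and takes 5/288.
Ishita is living and takes 5/288.
Aarav is living and takes 5/288.
Chetan is living and takes 5/288.
Vikram is living and takes 5/72.
Yamini is living and takes 5/72.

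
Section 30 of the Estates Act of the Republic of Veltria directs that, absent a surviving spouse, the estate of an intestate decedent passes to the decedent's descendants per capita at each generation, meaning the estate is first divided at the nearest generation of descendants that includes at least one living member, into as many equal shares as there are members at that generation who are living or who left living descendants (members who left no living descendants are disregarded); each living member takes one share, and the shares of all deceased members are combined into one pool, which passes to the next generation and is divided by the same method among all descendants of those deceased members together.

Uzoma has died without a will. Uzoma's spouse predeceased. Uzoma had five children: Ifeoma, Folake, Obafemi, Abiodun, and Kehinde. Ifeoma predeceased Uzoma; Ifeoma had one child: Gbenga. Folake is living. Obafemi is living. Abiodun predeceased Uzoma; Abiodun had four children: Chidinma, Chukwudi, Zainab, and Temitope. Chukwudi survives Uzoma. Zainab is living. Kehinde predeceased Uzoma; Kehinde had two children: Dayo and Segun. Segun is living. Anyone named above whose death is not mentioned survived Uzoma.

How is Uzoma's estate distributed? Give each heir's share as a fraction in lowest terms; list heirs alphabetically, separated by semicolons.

Chidinma 3/35; Chukwudi 3/35; Dayo 3/35; Folake 1/5; Gbenga 3/35; Obafemi 1/5; Segun 3/35; Temitope 3/35; Zainab 3/35

There is no surviving spouse, so the entire estate passes to Uzoma's descendants per capita at each generation.
At generation 1 (Ifeoma, Folake, Obafemi, Abiodun, Kehinde) there are 5 shares of (1)/5 = 1/5 each.
Living: Folake and Obafemi — each takes 1/5.
Deceased: Ifeoma, Abiodun, and Kehinde. Their combined 3/5 is pooled and carried to generation 2.
At generation 2 (Gbenga, Chidinma, Chukwudi, Zainab, Temitope, Dayo, Segun) there are 7 shares of (3/5)/7 = 3/35 each.
Living: Gbenga, Chidinma, Chukwudi, Zainab, Temitope, Dayo, and Segun — each takes 3/35.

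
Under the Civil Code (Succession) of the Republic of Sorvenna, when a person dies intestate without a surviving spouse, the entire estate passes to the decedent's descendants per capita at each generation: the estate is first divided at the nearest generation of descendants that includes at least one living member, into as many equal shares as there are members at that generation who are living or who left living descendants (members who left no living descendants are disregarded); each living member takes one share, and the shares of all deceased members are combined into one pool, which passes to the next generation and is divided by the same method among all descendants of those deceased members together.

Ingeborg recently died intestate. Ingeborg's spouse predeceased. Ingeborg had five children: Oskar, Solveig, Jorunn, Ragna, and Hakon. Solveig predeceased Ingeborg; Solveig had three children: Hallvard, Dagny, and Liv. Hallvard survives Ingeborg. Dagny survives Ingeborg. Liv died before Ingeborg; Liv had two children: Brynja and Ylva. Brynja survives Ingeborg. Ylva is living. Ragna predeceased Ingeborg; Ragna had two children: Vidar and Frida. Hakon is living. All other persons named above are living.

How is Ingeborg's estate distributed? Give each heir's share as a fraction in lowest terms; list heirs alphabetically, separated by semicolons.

Brynja 1/25; Dagny 2/25; Frida 2/25; Hakon 1/5; Hallvard 2/25; Jorunn 1/5; Oskar 1/5; Vidar 2/25; Ylva 1/25

There is no surviving spouse, so the entire estate passes to Ingeborg's descendants per capita at each generation.
At generation 1 (Oskar, Solveig, Jorunn, Ragna, Hakon) there are 5 shares of (1)/5 = 1/5 each.
Living: Oskar, Jorunn, and Hakon — each takes 1/5.
Deceased: Solveig and Ragna. Their combined 2/5 is pooled and carried to generation 2.
At generation 2 (Hallvard, Dagny, Liv, Vidar, Frida) there are 5 shares of (2/5)/5 = 2/25 each.
Living: Hallvard, Dagny, Vidar, and Frida — each takes 2/25.
Deceased: Liv. That 2/25 share is carried to generation 3.
At generation 3 (Brynja, Ylva) there are 2 shares of (2/25)/2 = 1/25 each.
Living: Brynja and Ylva — each takes 1/25.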